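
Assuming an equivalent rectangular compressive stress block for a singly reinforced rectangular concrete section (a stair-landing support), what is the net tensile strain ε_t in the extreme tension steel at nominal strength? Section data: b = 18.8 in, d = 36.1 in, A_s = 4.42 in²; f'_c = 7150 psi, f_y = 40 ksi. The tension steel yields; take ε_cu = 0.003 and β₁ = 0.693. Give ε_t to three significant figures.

a = A_s f_y/(0.85 f'_c b) = 1.547 in.
β₁ = 0.693, so c = a/β₁ = 1.547/0.693 = 2.232 in.
From the linear strain diagram with ε_cu = 0.003: ε_t = 0.003 (d − c)/c = 0.003 × (36.1 − 2.232)/2.232 = 0.0455.
Since ε_t ≥ 0.005, the section is tension-controlled.

ε_t ≈ 0.0455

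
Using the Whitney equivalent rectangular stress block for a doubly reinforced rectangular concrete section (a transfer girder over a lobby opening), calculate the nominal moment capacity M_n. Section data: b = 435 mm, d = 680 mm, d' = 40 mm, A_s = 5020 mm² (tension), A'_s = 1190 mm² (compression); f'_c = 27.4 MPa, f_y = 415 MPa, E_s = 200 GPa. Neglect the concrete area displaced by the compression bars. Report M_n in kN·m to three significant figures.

M_n ≈ 1270 kN·m

Assume both tension and compression steel yield.
Net tension couple steel: A_s − A'_s = 3830 mm².
a = (A_s − A'_s) f_y / (0.85 f'_c b) = 1589450/(0.85 × 27.4 × 435) = 156.89 mm.
c = a/β₁ = 156.89/0.85 = 184.58 mm; ε'_s = 0.003(c − d')/c = 0.0023 ≥ f_y/E_s = 0.0021, so compression steel does yield.
M_n = (A_s − A'_s) f_y (d − a/2) + A'_s f_y (d − d') = [1589450 × (680 − 78.445) + 493850 × (680 − 40)] × 10⁻⁶ = 956.14 + 316.06 = 1272.20 kN·m.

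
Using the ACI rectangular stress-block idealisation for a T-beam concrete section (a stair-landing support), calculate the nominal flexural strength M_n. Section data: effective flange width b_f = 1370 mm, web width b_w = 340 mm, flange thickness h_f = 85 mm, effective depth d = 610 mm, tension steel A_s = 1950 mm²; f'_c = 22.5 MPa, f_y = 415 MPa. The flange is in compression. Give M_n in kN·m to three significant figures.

Tension: T = A_s f_y = 1950 × 415 = 809250 N.
Try a within the flange: a = T/(0.85 f'_c b_f) = 809250/(0.85 × 22.5 × 1370) = 30.89 mm.
Since a = 30.89 ≤ h_f = 85 mm, the stress block lies entirely in the flange; analyse as a rectangular beam of width b_f.
M_n = T(d − a/2) = 809250 × (610 − 15.445) = 481.14 × 10⁶ N·mm.
M_n = 481.14 kN·m.

M_n ≈ 481 kN·m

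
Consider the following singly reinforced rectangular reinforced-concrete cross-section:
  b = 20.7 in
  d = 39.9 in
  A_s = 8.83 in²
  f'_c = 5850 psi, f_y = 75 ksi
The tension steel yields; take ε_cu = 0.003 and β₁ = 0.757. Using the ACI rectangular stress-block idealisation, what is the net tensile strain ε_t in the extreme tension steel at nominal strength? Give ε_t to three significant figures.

ε_t ≈ 0.0111

a = A_s f_y/(0.85 f'_c b) = 6.434 in.
β₁ = 0.757, so c = a/β₁ = 6.434/0.757 = 8.499 in.
From the linear strain diagram with ε_cu = 0.003: ε_t = 0.003 (d − c)/c = 0.003 × (39.9 − 8.499)/8.499 = 0.0111.
Since ε_t ≥ 0.005, the section is tension-controlled.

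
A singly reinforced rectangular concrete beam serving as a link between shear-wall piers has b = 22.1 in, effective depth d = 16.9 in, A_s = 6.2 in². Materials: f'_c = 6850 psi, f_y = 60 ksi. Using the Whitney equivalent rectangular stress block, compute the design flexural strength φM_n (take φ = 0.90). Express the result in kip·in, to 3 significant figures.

T = A_s f_y = 6.2 × 60 = 372 kips.
a = T/(0.85 f'_c b) = 372/(0.85 × 6.85 × 22.1) = 2.891 in.
M_n = T(d − a/2) = 372 × (16.9 − 1.4455) = 5749.1 kip·in.
φM_n = 0.90 × 5749.1 = 5174.2 kip·in.

φM_n ≈ 5170 kip·in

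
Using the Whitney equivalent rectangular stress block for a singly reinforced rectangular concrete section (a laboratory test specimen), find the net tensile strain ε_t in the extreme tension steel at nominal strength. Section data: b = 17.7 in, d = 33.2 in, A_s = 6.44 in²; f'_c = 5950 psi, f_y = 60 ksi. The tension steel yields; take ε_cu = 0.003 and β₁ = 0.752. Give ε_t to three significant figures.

a = A_s f_y/(0.85 f'_c b) = 4.316 in.
β₁ = 0.752, so c = a/β₁ = 4.316/0.752 = 5.739 in.
From the linear strain diagram with ε_cu = 0.003: ε_t = 0.003 (d − c)/c = 0.003 × (33.2 − 5.739)/5.739 = 0.0144.
Since ε_t ≥ 0.005, the section is tension-controlled.

ε_t ≈ 0.0144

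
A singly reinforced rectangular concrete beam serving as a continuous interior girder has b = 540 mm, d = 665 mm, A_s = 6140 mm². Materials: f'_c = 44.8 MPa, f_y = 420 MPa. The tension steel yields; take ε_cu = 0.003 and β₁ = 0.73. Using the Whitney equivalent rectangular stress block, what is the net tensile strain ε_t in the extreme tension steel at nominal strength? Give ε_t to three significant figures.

ε_t ≈ 0.00861

a = A_s f_y/(0.85 f'_c b) = 125.41 mm.
β₁ = 0.73, so c = a/β₁ = 125.41/0.73 = 171.79 mm.
From the linear strain diagram with ε_cu = 0.003: ε_t = 0.003 (d − c)/c = 0.003 × (665 − 171.79)/171.79 = 0.00861.
Since ε_t ≥ 0.005, the section is tension-controlled.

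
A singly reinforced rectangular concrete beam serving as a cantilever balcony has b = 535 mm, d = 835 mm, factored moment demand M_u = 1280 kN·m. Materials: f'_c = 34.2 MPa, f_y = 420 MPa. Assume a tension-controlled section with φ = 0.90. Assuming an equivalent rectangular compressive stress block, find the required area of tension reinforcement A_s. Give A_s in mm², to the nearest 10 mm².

M_n = M_u/φ = 1280/0.90 = 1422.22 kN·m.
With M_n = 0.85 f'_c a b (d − a/2), solve the quadratic for a:
a = d − √(d² − 2M_n/(0.85 f'_c b)) = 835 − √(835² − 2 × 1422.22×10⁶/(0.85 × 34.2 × 535)) = 117.83 mm.
A_s = 0.85 f'_c a b / f_y = 0.85 × 34.2 × 117.83 × 535 / 420 = 4363.2 mm².

A_s ≈ 4360 mm²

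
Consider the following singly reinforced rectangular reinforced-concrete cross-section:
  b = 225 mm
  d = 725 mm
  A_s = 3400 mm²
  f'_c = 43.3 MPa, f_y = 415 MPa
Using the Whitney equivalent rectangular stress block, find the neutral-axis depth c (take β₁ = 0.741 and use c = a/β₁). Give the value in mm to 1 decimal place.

T = A_s f_y = 3400 × 415 = 1411000 N = 1411 kN.
Setting C = 0.85 f'_c a b equal to T: a = 1411000/(0.85 × 43.3 × 225) = 170.387 mm.
With β₁ = 0.741, c = a/β₁ = 170.387/0.741 = 229.9 mm.

c ≈ 229.9 mm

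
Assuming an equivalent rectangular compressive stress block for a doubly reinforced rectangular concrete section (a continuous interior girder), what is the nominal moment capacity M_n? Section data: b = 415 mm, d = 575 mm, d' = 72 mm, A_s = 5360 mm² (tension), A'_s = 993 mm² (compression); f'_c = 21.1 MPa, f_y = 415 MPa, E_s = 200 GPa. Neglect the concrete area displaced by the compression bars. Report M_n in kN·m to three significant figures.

M_n ≈ 1030 kN·m

Assume both tension and compression steel yield.
Net tension couple steel: A_s − A'_s = 4367 mm².
a = (A_s − A'_s) f_y / (0.85 f'_c b) = 1812305/(0.85 × 21.1 × 415) = 243.49 mm.
c = a/β₁ = 243.49/0.85 = 286.46 mm; ε'_s = 0.003(c − d')/c = 0.0022 ≥ f_y/E_s = 0.0021, so compression steel does yield.
M_n = (A_s − A'_s) f_y (d − a/2) + A'_s f_y (d − d') = [1812305 × (575 − 121.745) + 412095 × (575 − 72)] × 10⁻⁶ = 821.44 + 207.28 = 1028.72 kN·m.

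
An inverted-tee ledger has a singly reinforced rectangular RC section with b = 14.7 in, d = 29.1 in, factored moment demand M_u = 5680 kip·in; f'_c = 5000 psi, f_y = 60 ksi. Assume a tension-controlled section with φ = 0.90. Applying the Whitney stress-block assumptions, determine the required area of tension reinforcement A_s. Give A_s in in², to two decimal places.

M_n = M_u/φ = 5680/0.90 = 6311.11 kip·in.
From M_n = 0.85 f'_c a b (d − a/2):
a = d − √(d² − 2M_n/(0.85 f'_c b)) = 29.1 − √(29.1² − 2 × 6311.11/(0.85 × 5 × 14.7)) = 3.708 in.
A_s = 0.85 f'_c a b / f_y = 0.85 × 5 × 3.708 × 14.7 / 60 = 3.861 in².

A_s ≈ 3.86 in²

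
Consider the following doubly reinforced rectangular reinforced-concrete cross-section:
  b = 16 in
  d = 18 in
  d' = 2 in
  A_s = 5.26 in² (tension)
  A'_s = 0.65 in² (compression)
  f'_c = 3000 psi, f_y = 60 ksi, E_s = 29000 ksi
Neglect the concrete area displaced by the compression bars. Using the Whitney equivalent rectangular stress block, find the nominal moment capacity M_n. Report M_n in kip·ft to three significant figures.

Assume both steels yield.
a = (A_s − A'_s) f_y/(0.85 f'_c b) = (5.26 − 0.65) × 60/(0.85 × 3 × 16) = 6.779 in.
c = a/β₁ = 6.779/0.85 = 7.975 in; ε'_s = 0.003(c − d')/c = 0.0022 ≥ ε_y = 0.0021, so the compression steel yields.
M_n = (A_s − A'_s) f_y (d − a/2) + A'_s f_y (d − d') = 276.6 × (18 − 3.3895) + 39 × (18 − 2) = 4041.3 + 624.0 = 4665.3 kip·in = 4665.3/12 = 388.78 kip·ft.

M_n ≈ 389 kip·ft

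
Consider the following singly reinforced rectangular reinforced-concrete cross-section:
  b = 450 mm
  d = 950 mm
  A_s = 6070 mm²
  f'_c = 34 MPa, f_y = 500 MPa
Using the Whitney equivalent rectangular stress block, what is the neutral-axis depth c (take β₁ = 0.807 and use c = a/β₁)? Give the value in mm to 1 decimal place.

T = A_s f_y = 6070 × 500 = 3035000 N = 3035 kN.
Setting C = 0.85 f'_c a b equal to T: a = 3035000/(0.85 × 34 × 450) = 233.372 mm.
With β₁ = 0.807, c = a/β₁ = 233.372/0.807 = 289.2 mm.

c ≈ 289.2 mm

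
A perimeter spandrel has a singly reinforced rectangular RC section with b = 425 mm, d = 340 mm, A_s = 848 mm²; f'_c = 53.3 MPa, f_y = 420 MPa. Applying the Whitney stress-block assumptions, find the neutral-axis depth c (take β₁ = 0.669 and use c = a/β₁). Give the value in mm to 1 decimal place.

T = A_s f_y = 848 × 420 = 356160 N = 356.16 kN.
Setting C = 0.85 f'_c a b equal to T: a = 356160/(0.85 × 53.3 × 425) = 18.497 mm.
With β₁ = 0.669, c = a/β₁ = 18.497/0.669 = 27.6 mm.

c ≈ 27.6 mm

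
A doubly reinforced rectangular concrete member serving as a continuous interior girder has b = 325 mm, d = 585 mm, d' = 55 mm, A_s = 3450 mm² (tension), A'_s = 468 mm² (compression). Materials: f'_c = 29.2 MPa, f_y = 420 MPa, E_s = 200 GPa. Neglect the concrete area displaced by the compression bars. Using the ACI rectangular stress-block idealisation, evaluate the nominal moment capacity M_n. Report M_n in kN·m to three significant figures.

Assume both tension and compression steel yield.
Net tension couple steel: A_s − A'_s = 2982 mm².
a = (A_s − A'_s) f_y / (0.85 f'_c b) = 1252440/(0.85 × 29.2 × 325) = 155.26 mm.
c = a/β₁ = 155.26/0.841 = 184.61 mm; ε'_s = 0.003(c − d')/c = 0.0021 ≥ f_y/E_s = 0.0021, so compression steel does yield.
M_n = (A_s − A'_s) f_y (d − a/2) + A'_s f_y (d − d') = [1252440 × (585 − 77.63) + 196560 × (585 − 55)] × 10⁻⁶ = 635.45 + 104.18 = 739.63 kN·m.

M_n ≈ 740 kN·m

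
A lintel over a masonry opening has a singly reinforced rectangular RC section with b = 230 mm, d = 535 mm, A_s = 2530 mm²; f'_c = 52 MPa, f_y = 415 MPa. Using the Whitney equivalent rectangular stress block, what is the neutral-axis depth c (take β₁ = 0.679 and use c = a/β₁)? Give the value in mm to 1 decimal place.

c ≈ 152.1 mm

T = A_s f_y = 2530 × 415 = 1049950 N = 1049.95 kN.
Setting C = 0.85 f'_c a b equal to T: a = 1049950/(0.85 × 52 × 230) = 103.281 mm.
With β₁ = 0.679, c = a/β₁ = 103.281/0.679 = 152.1 mm.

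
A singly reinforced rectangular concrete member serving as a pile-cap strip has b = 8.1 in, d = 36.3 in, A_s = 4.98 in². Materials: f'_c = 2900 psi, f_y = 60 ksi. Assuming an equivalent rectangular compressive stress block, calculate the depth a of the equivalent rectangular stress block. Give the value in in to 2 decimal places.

a ≈ 14.97 in

T = A_s f_y = 4.98 × 60 = 298.8 kips.
a = T/(0.85 f'_c b) = 298.8/(0.85 × 2.9 × 8.1) = 14.97 in.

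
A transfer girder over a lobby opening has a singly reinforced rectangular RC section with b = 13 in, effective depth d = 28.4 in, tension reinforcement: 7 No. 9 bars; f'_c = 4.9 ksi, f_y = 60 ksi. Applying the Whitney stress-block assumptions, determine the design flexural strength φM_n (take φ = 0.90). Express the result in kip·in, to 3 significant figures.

φM_n ≈ 9270 kip·in

A_s = 7 × 1 = 7 in².
T = A_s f_y = 7 × 60 = 420 kips.
a = T/(0.85 f'_c b) = 420/(0.85 × 4.9 × 13) = 7.757 in.
M_n = T(d − a/2) = 420 × (28.4 − 3.8785) = 10299.0 kip·in.
φM_n = 0.90 × 10299.0 = 9269.1 kip·in.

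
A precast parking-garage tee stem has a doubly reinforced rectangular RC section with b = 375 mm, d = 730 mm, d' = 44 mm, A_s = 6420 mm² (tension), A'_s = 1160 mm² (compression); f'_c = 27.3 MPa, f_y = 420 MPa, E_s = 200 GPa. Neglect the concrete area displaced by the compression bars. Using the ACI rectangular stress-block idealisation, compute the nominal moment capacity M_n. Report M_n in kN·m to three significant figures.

M_n ≈ 1670 kN·m

Assume both tension and compression steel yield.
Net tension couple steel: A_s − A'_s = 5260 mm².
a = (A_s − A'_s) f_y / (0.85 f'_c b) = 2209200/(0.85 × 27.3 × 375) = 253.88 mm.
c = a/β₁ = 253.88/0.85 = 298.68 mm; ε'_s = 0.003(c − d')/c = 0.0026 ≥ f_y/E_s = 0.0021, so compression steel does yield.
M_n = (A_s − A'_s) f_y (d − a/2) + A'_s f_y (d − d') = [2209200 × (730 − 126.94) + 487200 × (730 − 44)] × 10⁻⁶ = 1332.28 + 334.22 = 1666.50 kN·m.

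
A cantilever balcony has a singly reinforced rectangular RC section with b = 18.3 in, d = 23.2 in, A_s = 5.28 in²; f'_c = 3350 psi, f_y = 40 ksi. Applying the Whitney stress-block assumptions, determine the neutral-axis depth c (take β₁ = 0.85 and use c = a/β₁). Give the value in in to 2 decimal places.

T = A_s f_y = 5.28 × 40 = 211.2 kips.
a = T/(0.85 f'_c b) = 211.2/(0.85 × 3.35 × 18.3) = 4.0530 in.
With β₁ = 0.85, c = a/β₁ = 4.0530/0.85 = 4.77 in.

c ≈ 4.77 in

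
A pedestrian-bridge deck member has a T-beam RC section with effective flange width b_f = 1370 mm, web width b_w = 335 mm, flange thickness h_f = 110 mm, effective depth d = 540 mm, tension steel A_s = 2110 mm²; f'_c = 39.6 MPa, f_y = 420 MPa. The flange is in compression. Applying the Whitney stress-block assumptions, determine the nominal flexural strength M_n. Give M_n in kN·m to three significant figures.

Tension: T = A_s f_y = 2110 × 420 = 886200 N.
Try a within the flange: a = T/(0.85 f'_c b_f) = 886200/(0.85 × 39.6 × 1370) = 19.22 mm.
Since a = 19.22 ≤ h_f = 110 mm, the stress block lies entirely in the flange; analyse as a rectangular beam of width b_f.
M_n = T(d − a/2) = 886200 × (540 − 9.61) = 470.03 × 10⁶ N·mm.
M_n = 470.03 kN·m.

M_n ≈ 470 kN·m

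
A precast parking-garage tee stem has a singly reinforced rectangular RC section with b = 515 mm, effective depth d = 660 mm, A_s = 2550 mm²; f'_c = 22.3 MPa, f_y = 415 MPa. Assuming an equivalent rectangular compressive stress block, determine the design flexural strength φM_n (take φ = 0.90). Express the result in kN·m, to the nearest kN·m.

T = A_s f_y = 2550 × 415 = 1058250 N = 1058.25 kN.
From C = T: a = T/(0.85 f'_c b) = 1058250/(0.85 × 22.3 × 515) = 108.41 mm.
M_n = T(d − a/2) = 1058.25 kN × (660 − 54.205) mm = 641.08 kN·m.
φM_n = 0.90 × 641.08 = 576.97 kN·m.

φM_n ≈ 577 kN·m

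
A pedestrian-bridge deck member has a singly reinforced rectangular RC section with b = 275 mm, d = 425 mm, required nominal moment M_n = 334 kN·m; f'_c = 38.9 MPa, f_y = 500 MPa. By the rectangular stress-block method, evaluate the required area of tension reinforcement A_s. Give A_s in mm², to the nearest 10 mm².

A_s ≈ 1780 mm²

With M_n = 0.85 f'_c a b (d − a/2), solve the quadratic for a:
a = d − √(d² − 2M_n/(0.85 f'_c b)) = 425 − √(425² − 2 × 334×10⁶/(0.85 × 38.9 × 275)) = 97.65 mm.
A_s = 0.85 f'_c a b / f_y = 0.85 × 38.9 × 97.65 × 275 / 500 = 1775.8 mm².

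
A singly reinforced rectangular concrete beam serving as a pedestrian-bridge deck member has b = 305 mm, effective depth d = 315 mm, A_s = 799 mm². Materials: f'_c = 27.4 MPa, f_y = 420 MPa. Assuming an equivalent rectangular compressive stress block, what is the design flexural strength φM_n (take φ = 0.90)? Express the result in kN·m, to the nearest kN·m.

φM_n ≈ 88 kN·m

T = A_s f_y = 799 × 420 = 335580 N = 335.58 kN.
From C = T: a = T/(0.85 f'_c b) = 335580/(0.85 × 27.4 × 305) = 47.24 mm.
M_n = T(d − a/2) = 335.58 kN × (315 − 23.62) mm = 97.78 kN·m.
φM_n = 0.90 × 97.78 = 88.00 kN·m.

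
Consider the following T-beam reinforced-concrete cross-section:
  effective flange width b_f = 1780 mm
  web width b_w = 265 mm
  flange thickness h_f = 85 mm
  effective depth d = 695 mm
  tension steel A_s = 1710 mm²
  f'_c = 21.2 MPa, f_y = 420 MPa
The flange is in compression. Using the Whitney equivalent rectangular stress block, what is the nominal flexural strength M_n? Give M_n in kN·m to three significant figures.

M_n ≈ 491 kN·m

Tension: T = A_s f_y = 1710 × 420 = 718200 N.
Try a within the flange: a = T/(0.85 f'_c b_f) = 718200/(0.85 × 21.2 × 1780) = 22.39 mm.
Since a = 22.39 ≤ h_f = 85 mm, the stress block lies entirely in the flange; analyse as a rectangular beam of width b_f.
M_n = T(d − a/2) = 718200 × (695 − 11.195) = 491.11 × 10⁶ N·mm.
M_n = 491.11 kN·m.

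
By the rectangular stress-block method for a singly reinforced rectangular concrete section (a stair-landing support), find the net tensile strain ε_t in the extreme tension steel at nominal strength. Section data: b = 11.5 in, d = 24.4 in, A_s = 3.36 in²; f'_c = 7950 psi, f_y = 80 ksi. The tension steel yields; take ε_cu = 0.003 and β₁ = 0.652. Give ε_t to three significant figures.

a = A_s f_y/(0.85 f'_c b) = 3.459 in.
β₁ = 0.652, so c = a/β₁ = 3.459/0.652 = 5.305 in.
From the linear strain diagram with ε_cu = 0.003: ε_t = 0.003 (d − c)/c = 0.003 × (24.4 − 5.305)/5.305 = 0.0108.
Since ε_t ≥ 0.005, the section is tension-controlled.

ε_t ≈ 0.0108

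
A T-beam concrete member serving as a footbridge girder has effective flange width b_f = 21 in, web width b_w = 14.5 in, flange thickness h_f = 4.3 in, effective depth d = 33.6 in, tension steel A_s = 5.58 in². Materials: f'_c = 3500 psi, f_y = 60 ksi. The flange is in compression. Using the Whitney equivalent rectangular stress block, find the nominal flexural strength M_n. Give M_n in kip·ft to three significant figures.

Tension: T = A_s f_y = 5.58 × 60 = 334.8 kips.
Try a within the flange: a = T/(0.85 f'_c b_f) = 334.8/(0.85 × 3.5 × 21) = 5.359 in.
a = 5.359 > h_f = 4.3 in: the block extends into the web. Split into flange-overhang and web parts.
C_f = 0.85 f'_c (b_f − b_w) h_f = 0.85 × 3.5 × (21 − 14.5) × 4.3 = 83.2 kips.
Remaining web compression depth: a_w = (T − C_f)/(0.85 f'_c b_w) = (334.8 − 83.2)/(0.85 × 3.5 × 14.5) = 5.833 in.
M_n = C_f(d − h_f/2) + (T − C_f)(d − a_w/2) = 83.2 × (33.6 − 2.15) + 251.6 × (33.6 − 2.9165) = 2616.6 + 7720.0 = 10336.6 kip·in.
M_n = 10336.6/12 = 861.38 kip·ft.

M_n ≈ 861 kip·ft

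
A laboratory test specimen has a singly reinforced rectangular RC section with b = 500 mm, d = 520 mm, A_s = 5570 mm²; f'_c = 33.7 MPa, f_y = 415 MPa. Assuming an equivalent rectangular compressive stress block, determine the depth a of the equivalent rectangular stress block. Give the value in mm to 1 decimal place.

T = A_s f_y = 5570 × 415 = 2311550 N = 2311.55 kN.
Setting C = 0.85 f'_c a b equal to T: a = 2311550/(0.85 × 33.7 × 500) = 161.4 mm.

a ≈ 161.4 mm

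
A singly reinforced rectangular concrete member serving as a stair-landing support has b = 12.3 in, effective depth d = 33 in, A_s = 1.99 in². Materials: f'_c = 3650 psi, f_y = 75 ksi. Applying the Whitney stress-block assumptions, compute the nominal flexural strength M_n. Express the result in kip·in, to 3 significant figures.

T = A_s f_y = 1.99 × 75 = 149.25 kips.
a = T/(0.85 f'_c b) = 149.25/(0.85 × 3.65 × 12.3) = 3.911 in.
M_n = T(d − a/2) = 149.25 × (33 − 1.9555) = 4633.4 kip·in.

M_n ≈ 4630 kip·in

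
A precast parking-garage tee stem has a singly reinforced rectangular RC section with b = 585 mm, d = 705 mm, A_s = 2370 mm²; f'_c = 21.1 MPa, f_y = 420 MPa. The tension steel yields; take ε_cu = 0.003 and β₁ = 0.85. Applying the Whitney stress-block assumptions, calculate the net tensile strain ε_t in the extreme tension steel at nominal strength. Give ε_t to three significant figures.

ε_t ≈ 0.0159

a = A_s f_y/(0.85 f'_c b) = 94.87 mm.
β₁ = 0.85, so c = a/β₁ = 94.87/0.85 = 111.61 mm.
From the linear strain diagram with ε_cu = 0.003: ε_t = 0.003 (d − c)/c = 0.003 × (705 − 111.61)/111.61 = 0.0159.
Since ε_t ≥ 0.005, the section is tension-controlled.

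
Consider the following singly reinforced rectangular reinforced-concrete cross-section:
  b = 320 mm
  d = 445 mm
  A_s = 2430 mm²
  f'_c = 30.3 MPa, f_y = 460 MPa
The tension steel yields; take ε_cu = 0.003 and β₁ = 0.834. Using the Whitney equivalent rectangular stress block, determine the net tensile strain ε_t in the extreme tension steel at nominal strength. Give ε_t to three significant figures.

ε_t ≈ 0.00521

a = A_s f_y/(0.85 f'_c b) = 135.63 mm.
β₁ = 0.834, so c = a/β₁ = 135.63/0.834 = 162.63 mm.
From the linear strain diagram with ε_cu = 0.003: ε_t = 0.003 (d − c)/c = 0.003 × (445 − 162.63)/162.63 = 0.00521.
Since ε_t ≥ 0.005, the section is tension-controlled.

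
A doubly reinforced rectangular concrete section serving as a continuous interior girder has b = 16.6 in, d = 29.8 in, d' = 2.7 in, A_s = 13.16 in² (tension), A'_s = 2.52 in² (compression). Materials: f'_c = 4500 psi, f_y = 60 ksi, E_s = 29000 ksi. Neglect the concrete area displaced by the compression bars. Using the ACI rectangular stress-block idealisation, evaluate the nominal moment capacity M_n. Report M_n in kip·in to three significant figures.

Assume both steels yield.
a = (A_s − A'_s) f_y/(0.85 f'_c b) = (13.16 − 2.52) × 60/(0.85 × 4.5 × 16.6) = 10.054 in.
c = a/β₁ = 10.054/0.825 = 12.187 in; ε'_s = 0.003(c − d')/c = 0.0023 ≥ ε_y = 0.0021, so the compression steel yields.
M_n = (A_s − A'_s) f_y (d − a/2) + A'_s f_y (d − d') = 638.4 × (29.8 − 5.027) + 151.2 × (29.8 − 2.7) = 15815.1 + 4097.5 = 19912.6 kip·in.

M_n ≈ 19900 kip·in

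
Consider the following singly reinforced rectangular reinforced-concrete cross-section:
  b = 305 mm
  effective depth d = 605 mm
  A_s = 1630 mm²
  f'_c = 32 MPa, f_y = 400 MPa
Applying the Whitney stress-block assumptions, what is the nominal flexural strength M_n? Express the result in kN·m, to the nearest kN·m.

T = A_s f_y = 1630 × 400 = 652000 N = 652 kN.
From C = T: a = T/(0.85 f'_c b) = 652000/(0.85 × 32 × 305) = 78.59 mm.
M_n = T(d − a/2) = 652 kN × (605 − 39.295) mm = 368.84 kN·m.

M_n ≈ 369 kN·m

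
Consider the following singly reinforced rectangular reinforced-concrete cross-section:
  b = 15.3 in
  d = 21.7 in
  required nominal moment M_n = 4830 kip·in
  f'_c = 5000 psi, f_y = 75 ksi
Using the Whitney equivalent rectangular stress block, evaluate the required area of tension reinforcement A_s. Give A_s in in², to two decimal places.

A_s ≈ 3.25 in²

From M_n = 0.85 f'_c a b (d − a/2):
a = d − √(d² − 2M_n/(0.85 f'_c b)) = 21.7 − √(21.7² − 2 × 4830/(0.85 × 5 × 15.3)) = 3.746 in.
A_s = 0.85 f'_c a b / f_y = 0.85 × 5 × 3.746 × 15.3 / 75 = 3.248 in².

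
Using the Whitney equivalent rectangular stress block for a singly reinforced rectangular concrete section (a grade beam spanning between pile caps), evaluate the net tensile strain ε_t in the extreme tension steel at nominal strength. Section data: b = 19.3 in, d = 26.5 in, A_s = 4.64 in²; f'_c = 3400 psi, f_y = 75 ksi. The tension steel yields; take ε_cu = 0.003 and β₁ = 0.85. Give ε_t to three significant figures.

a = A_s f_y/(0.85 f'_c b) = 6.239 in.
β₁ = 0.85, so c = a/β₁ = 6.239/0.85 = 7.340 in.
From the linear strain diagram with ε_cu = 0.003: ε_t = 0.003 (d − c)/c = 0.003 × (26.5 − 7.340)/7.340 = 0.00783.
Since ε_t ≥ 0.005, the section is tension-controlled.

ε_t ≈ 0.00783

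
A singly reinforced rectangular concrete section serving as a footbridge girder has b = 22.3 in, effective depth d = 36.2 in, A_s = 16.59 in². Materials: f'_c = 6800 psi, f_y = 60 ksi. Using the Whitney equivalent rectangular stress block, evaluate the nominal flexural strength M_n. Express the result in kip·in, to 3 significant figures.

T = A_s f_y = 16.59 × 60 = 995.4 kips.
a = T/(0.85 f'_c b) = 995.4/(0.85 × 6.8 × 22.3) = 7.723 in.
M_n = T(d − a/2) = 995.4 × (36.2 − 3.8615) = 32189.7 kip·in.

M_n ≈ 32200 kip·in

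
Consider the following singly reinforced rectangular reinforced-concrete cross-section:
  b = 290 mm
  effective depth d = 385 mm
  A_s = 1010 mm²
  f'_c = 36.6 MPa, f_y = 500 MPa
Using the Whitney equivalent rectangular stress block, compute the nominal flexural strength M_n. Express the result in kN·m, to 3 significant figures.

T = A_s f_y = 1010 × 500 = 505000 N = 505 kN.
From C = T: a = T/(0.85 f'_c b) = 505000/(0.85 × 36.6 × 290) = 55.97 mm.
M_n = T(d − a/2) = 505 kN × (385 − 27.985) mm = 180.29 kN·m.

M_n ≈ 180 kN·m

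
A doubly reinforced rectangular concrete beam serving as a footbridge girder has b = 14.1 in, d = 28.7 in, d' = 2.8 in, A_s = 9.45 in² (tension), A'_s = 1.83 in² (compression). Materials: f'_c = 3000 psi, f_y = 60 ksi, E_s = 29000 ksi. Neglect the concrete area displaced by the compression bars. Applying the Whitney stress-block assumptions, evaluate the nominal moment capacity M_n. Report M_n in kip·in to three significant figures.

Assume both steels yield.
a = (A_s − A'_s) f_y/(0.85 f'_c b) = (9.45 − 1.83) × 60/(0.85 × 3 × 14.1) = 12.716 in.
c = a/β₁ = 12.716/0.85 = 14.960 in; ε'_s = 0.003(c − d')/c = 0.0024 ≥ ε_y = 0.0021, so the compression steel yields.
M_n = (A_s − A'_s) f_y (d − a/2) + A'_s f_y (d − d') = 457.2 × (28.7 − 6.358) + 109.8 × (28.7 − 2.8) = 10214.8 + 2843.8 = 13058.6 kip·in.

M_n ≈ 13100 kip·in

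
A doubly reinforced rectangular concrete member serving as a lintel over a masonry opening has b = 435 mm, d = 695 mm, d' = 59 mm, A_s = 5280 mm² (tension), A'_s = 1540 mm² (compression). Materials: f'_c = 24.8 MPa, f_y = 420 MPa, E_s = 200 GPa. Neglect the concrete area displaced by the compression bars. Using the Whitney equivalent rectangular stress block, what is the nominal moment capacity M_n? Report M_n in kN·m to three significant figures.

M_n ≈ 1370 kN·m

Assume both tension and compression steel yield.
Net tension couple steel: A_s − A'_s = 3740 mm².
a = (A_s − A'_s) f_y / (0.85 f'_c b) = 1570800/(0.85 × 24.8 × 435) = 171.30 mm.
c = a/β₁ = 171.30/0.85 = 201.53 mm; ε'_s = 0.003(c − d')/c = 0.0021 ≥ f_y/E_s = 0.0021, so compression steel does yield.
M_n = (A_s − A'_s) f_y (d − a/2) + A'_s f_y (d − d') = [1570800 × (695 − 85.65) + 646800 × (695 − 59)] × 10⁻⁶ = 957.17 + 411.36 = 1368.53 kN·m.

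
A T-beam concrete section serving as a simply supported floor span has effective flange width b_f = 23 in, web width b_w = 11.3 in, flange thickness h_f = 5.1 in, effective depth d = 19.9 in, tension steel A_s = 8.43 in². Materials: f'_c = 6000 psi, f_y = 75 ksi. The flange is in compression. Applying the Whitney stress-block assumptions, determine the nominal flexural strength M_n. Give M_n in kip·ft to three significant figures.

Tension: T = A_s f_y = 8.43 × 75 = 632.25 kips.
Try a within the flange: a = T/(0.85 f'_c b_f) = 632.25/(0.85 × 6 × 23) = 5.390 in.
a = 5.390 > h_f = 5.1 in: the block extends into the web. Split into flange-overhang and web parts.
C_f = 0.85 f'_c (b_f − b_w) h_f = 0.85 × 6 × (23 − 11.3) × 5.1 = 304.3 kips.
Remaining web compression depth: a_w = (T − C_f)/(0.85 f'_c b_w) = (632.25 − 304.3)/(0.85 × 6 × 11.3) = 5.691 in.
M_n = C_f(d − h_f/2) + (T − C_f)(d − a_w/2) = 304.3 × (19.9 − 2.55) + 327.95 × (19.9 − 2.8455) = 5279.6 + 5593.0 = 10872.6 kip·in.
M_n = 10872.6/12 = 906.05 kip·ft.

M_n ≈ 906 kip·ft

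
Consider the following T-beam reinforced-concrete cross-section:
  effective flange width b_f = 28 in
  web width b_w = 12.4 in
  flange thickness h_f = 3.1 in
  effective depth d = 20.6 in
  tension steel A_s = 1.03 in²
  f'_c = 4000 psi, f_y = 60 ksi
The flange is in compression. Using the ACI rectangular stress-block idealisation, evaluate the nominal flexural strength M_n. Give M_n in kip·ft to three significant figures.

Tension: T = A_s f_y = 1.03 × 60 = 61.8 kips.
Try a within the flange: a = T/(0.85 f'_c b_f) = 61.8/(0.85 × 4 × 28) = 0.649 in.
Since a = 0.649 ≤ h_f = 3.1 in, the stress block lies entirely in the flange; analyse as a rectangular beam of width b_f.
M_n = T(d − a/2) = 61.8 × (20.6 − 0.3245) = 1253.0 kip·in.
M_n = 1253.0/12 = 104.42 kip·ft.

M_n ≈ 104 kip·ft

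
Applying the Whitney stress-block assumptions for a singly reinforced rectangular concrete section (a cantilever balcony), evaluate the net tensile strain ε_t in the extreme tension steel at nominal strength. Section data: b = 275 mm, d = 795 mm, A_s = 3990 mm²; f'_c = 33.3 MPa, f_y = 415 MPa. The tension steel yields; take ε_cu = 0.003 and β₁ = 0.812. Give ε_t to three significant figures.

ε_t ≈ 0.00610

a = A_s f_y/(0.85 f'_c b) = 212.73 mm.
β₁ = 0.812, so c = a/β₁ = 212.73/0.812 = 261.98 mm.
From the linear strain diagram with ε_cu = 0.003: ε_t = 0.003 (d − c)/c = 0.003 × (795 − 261.98)/261.98 = 0.00610.
Since ε_t ≥ 0.005, the section is tension-controlled.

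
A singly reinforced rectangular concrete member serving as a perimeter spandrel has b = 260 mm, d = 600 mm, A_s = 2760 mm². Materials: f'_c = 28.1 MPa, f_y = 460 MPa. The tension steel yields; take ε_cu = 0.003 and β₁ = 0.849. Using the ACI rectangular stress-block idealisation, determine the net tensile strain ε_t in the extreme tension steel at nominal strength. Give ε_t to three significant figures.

a = A_s f_y/(0.85 f'_c b) = 204.44 mm.
β₁ = 0.849, so c = a/β₁ = 204.44/0.849 = 240.80 mm.
From the linear strain diagram with ε_cu = 0.003: ε_t = 0.003 (d − c)/c = 0.003 × (600 − 240.80)/240.80 = 0.00448.
ε_t is between 0.004 and 0.005 — transition zone.

ε_t ≈ 0.00448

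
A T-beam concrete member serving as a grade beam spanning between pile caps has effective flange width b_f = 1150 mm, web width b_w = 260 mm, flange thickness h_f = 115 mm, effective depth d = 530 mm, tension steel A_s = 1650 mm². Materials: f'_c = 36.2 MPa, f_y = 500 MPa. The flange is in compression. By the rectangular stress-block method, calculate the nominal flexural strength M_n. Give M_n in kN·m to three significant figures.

Tension: T = A_s f_y = 1650 × 500 = 825000 N.
Try a within the flange: a = T/(0.85 f'_c b_f) = 825000/(0.85 × 36.2 × 1150) = 23.31 mm.
Since a = 23.31 ≤ h_f = 115 mm, the stress block lies entirely in the flange; analyse as a rectangular beam of width b_f.
M_n = T(d − a/2) = 825000 × (530 − 11.655) = 427.63 × 10⁶ N·mm.
M_n = 427.63 kN·m.

M_n ≈ 428 kN·m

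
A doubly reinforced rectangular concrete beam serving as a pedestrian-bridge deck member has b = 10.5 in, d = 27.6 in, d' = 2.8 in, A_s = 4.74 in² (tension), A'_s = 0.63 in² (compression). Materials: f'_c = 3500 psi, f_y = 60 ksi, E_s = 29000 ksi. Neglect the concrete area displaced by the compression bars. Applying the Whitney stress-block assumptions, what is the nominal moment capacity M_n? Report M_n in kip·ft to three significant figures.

M_n ≈ 564 kip·ft

Assume both steels yield.
a = (A_s − A'_s) f_y/(0.85 f'_c b) = (4.74 − 0.63) × 60/(0.85 × 3.5 × 10.5) = 7.894 in.
c = a/β₁ = 7.894/0.85 = 9.287 in; ε'_s = 0.003(c − d')/c = 0.0021 ≥ ε_y = 0.0021, so the compression steel yields.
M_n = (A_s − A'_s) f_y (d − a/2) + A'_s f_y (d − d') = 246.6 × (27.6 − 3.947) + 37.8 × (27.6 − 2.8) = 5832.8 + 937.4 = 6770.2 kip·in = 6770.2/12 = 564.18 kip·ft.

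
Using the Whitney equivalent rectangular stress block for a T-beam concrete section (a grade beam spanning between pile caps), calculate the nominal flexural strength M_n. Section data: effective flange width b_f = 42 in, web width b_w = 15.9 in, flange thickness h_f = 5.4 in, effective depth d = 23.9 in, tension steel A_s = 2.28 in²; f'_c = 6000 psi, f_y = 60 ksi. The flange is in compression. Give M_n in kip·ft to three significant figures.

M_n ≈ 269 kip·ft

Tension: T = A_s f_y = 2.28 × 60 = 136.8 kips.
Try a within the flange: a = T/(0.85 f'_c b_f) = 136.8/(0.85 × 6 × 42) = 0.639 in.
Since a = 0.639 ≤ h_f = 5.4 in, the stress block lies entirely in the flange; analyse as a rectangular beam of width b_f.
M_n = T(d − a/2) = 136.8 × (23.9 − 0.3195) = 3225.8 kip·in.
M_n = 3225.8/12 = 268.82 kip·ft.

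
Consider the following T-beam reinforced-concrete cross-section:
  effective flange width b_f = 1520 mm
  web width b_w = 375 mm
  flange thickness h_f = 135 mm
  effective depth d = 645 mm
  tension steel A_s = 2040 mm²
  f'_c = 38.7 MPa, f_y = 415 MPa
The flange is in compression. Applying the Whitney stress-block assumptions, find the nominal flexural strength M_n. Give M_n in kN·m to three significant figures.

Tension: T = A_s f_y = 2040 × 415 = 846600 N.
Try a within the flange: a = T/(0.85 f'_c b_f) = 846600/(0.85 × 38.7 × 1520) = 16.93 mm.
Since a = 16.93 ≤ h_f = 135 mm, the stress block lies entirely in the flange; analyse as a rectangular beam of width b_f.
M_n = T(d − a/2) = 846600 × (645 − 8.465) = 538.89 × 10⁶ N·mm.
M_n = 538.89 kN·m.

M_n ≈ 539 kN·m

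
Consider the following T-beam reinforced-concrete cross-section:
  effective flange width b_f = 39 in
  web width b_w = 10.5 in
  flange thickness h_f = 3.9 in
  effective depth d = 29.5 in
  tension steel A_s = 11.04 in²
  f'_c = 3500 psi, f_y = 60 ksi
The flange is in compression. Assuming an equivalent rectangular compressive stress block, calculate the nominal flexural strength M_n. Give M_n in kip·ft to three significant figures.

M_n ≈ 1430 kip·ft

Tension: T = A_s f_y = 11.04 × 60 = 662.4 kips.
Try a within the flange: a = T/(0.85 f'_c b_f) = 662.4/(0.85 × 3.5 × 39) = 5.709 in.
a = 5.709 > h_f = 3.9 in: the block extends into the web. Split into flange-overhang and web parts.
C_f = 0.85 f'_c (b_f − b_w) h_f = 0.85 × 3.5 × (39 − 10.5) × 3.9 = 330.7 kips.
Remaining web compression depth: a_w = (T − C_f)/(0.85 f'_c b_w) = (662.4 − 330.7)/(0.85 × 3.5 × 10.5) = 10.619 in.
M_n = C_f(d − h_f/2) + (T − C_f)(d − a_w/2) = 330.7 × (29.5 − 1.95) + 331.7 × (29.5 − 5.3095) = 9110.8 + 8024.0 = 17134.8 kip·in.
M_n = 17134.8/12 = 1427.90 kip·ft.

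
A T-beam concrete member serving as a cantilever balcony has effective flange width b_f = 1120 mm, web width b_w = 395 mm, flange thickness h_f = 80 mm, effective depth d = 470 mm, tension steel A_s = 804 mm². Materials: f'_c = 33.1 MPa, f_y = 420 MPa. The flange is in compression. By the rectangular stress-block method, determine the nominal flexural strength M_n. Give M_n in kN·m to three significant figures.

Tension: T = A_s f_y = 804 × 420 = 337680 N.
Try a within the flange: a = T/(0.85 f'_c b_f) = 337680/(0.85 × 33.1 × 1120) = 10.72 mm.
Since a = 10.72 ≤ h_f = 80 mm, the stress block lies entirely in the flange; analyse as a rectangular beam of width b_f.
M_n = T(d − a/2) = 337680 × (470 − 5.36) = 156.90 × 10⁶ N·mm.
M_n = 156.90 kN·m.

M_n ≈ 157 kN·m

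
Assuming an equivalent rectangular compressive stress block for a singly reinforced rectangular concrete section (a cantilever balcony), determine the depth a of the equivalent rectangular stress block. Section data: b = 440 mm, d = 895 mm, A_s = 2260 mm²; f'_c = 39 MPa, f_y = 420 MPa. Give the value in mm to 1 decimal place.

T = A_s f_y = 2260 × 420 = 949200 N = 949.2 kN.
Setting C = 0.85 f'_c a b equal to T: a = 949200/(0.85 × 39 × 440) = 65.1 mm.

a ≈ 65.1 mm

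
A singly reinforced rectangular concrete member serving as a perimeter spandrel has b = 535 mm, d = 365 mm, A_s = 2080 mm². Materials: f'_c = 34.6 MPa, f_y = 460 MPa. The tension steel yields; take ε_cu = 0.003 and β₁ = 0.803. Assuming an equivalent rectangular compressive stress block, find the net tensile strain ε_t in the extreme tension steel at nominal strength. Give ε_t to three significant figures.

a = A_s f_y/(0.85 f'_c b) = 60.81 mm.
β₁ = 0.803, so c = a/β₁ = 60.81/0.803 = 75.73 mm.
From the linear strain diagram with ε_cu = 0.003: ε_t = 0.003 (d − c)/c = 0.003 × (365 − 75.73)/75.73 = 0.0115.
Since ε_t ≥ 0.005, the section is tension-controlled.

ε_t ≈ 0.0115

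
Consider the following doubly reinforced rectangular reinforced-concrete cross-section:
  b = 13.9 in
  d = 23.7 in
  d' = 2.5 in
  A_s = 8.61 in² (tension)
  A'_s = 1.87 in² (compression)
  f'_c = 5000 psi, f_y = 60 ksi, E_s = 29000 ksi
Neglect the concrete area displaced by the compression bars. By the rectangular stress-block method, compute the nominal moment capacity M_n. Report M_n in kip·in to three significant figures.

M_n ≈ 10600 kip·in

Assume both steels yield.
a = (A_s − A'_s) f_y/(0.85 f'_c b) = (8.61 − 1.87) × 60/(0.85 × 5 × 13.9) = 6.846 in.
c = a/β₁ = 6.846/0.8 = 8.558 in; ε'_s = 0.003(c − d')/c = 0.0021 ≥ ε_y = 0.0021, so the compression steel yields.
M_n = (A_s − A'_s) f_y (d − a/2) + A'_s f_y (d − d') = 404.4 × (23.7 − 3.423) + 112.2 × (23.7 − 2.5) = 8200.0 + 2378.6 = 10578.6 kip·in.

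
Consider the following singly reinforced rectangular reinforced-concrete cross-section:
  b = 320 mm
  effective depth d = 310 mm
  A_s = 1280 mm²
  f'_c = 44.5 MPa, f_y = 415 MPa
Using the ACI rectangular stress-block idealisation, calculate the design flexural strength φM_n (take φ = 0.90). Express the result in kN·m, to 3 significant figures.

φM_n ≈ 138 kN·m

T = A_s f_y = 1280 × 415 = 531200 N = 531.2 kN.
From C = T: a = T/(0.85 f'_c b) = 531200/(0.85 × 44.5 × 320) = 43.89 mm.
M_n = T(d − a/2) = 531.2 kN × (310 − 21.945) mm = 153.01 kN·m.
φM_n = 0.90 × 153.01 = 137.71 kN·m.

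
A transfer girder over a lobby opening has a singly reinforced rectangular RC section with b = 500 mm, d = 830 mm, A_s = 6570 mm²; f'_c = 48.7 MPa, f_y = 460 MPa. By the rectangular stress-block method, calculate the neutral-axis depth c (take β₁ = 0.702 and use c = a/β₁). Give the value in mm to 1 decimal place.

c ≈ 208.0 mm

T = A_s f_y = 6570 × 460 = 3022200 N = 3022.2 kN.
Setting C = 0.85 f'_c a b equal to T: a = 3022200/(0.85 × 48.7 × 500) = 146.018 mm.
With β₁ = 0.702, c = a/β₁ = 146.018/0.702 = 208.0 mm.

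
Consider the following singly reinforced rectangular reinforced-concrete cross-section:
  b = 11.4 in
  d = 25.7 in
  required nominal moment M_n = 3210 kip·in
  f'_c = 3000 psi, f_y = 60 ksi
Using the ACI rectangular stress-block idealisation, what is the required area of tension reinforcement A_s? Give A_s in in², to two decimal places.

From M_n = 0.85 f'_c a b (d − a/2):
a = d − √(d² − 2M_n/(0.85 f'_c b)) = 25.7 − √(25.7² − 2 × 3210/(0.85 × 3 × 11.4)) = 4.732 in.
A_s = 0.85 f'_c a b / f_y = 0.85 × 3 × 4.732 × 11.4 / 60 = 2.293 in².

A_s ≈ 2.29 in²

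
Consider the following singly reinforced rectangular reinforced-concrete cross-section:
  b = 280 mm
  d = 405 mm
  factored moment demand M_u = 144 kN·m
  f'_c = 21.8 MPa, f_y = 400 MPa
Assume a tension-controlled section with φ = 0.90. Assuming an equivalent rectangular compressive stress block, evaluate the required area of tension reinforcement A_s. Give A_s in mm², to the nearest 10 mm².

M_n = M_u/φ = 144/0.90 = 160 kN·m.
With M_n = 0.85 f'_c a b (d − a/2), solve the quadratic for a:
a = d − √(d² − 2M_n/(0.85 f'_c b)) = 405 − √(405² − 2 × 160×10⁶/(0.85 × 21.8 × 280)) = 85.08 mm.
A_s = 0.85 f'_c a b / f_y = 0.85 × 21.8 × 85.08 × 280 / 400 = 1103.6 mm².

A_s ≈ 1100 mm²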